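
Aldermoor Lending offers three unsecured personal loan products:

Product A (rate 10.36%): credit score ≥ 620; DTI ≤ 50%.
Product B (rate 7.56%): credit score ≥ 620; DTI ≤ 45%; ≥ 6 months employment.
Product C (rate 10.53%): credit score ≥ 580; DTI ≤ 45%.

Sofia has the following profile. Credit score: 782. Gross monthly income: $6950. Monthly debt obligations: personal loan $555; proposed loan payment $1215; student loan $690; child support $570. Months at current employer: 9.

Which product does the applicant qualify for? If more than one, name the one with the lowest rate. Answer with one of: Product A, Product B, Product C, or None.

Product B

Total debts = (555 + 1,215 + 690 + 570) = 3,030; DTI = 3,030/6,950 = 43.6%.
Product A: score 782 ≥ 620; DTI 43.6% ≤ 50% → qualifies.
Product B: score 782 ≥ 620; DTI 43.6% ≤ 45%; employment 9 ≥ 6 mo → qualifies.
Product C: score 782 ≥ 580; DTI 43.6% ≤ 45% → qualifies.
Qualifying: Product A, Product B, Product C. Lowest rate is 7.56% → Product B.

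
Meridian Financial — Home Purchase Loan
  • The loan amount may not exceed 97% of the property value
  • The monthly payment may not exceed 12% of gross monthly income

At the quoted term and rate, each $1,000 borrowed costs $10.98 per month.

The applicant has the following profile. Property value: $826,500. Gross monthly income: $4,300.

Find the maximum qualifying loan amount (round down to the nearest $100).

Payment cap: 12% × $4,300 = $516/month.
At $10.98 per $1,000, that supports 516/10.98 × 1,000 ≈ $46,994 → $46,900.
LTV cap: 97% × $826,500 = $801,705 → $801,700.
Binding constraint: payment-to-income.

$46,900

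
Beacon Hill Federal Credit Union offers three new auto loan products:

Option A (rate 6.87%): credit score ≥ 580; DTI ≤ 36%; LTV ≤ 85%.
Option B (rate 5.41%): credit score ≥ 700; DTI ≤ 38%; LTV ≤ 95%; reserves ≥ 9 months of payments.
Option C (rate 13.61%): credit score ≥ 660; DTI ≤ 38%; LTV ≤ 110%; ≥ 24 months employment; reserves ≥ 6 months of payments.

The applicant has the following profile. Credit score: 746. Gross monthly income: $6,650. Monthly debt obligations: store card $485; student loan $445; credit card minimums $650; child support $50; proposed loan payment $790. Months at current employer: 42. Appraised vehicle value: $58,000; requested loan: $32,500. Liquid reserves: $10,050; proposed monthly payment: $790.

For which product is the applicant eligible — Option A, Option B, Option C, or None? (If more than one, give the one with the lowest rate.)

Option B

Total debts = (485 + 445 + 650 + 50 + 790) = 2,420; DTI = 2,420/6,650 = 36.4%.
LTV = 32,500/58,000 = 56%.
Reserves = 10,050/790 = 12.7 months.
Option A: score 746 ≥ 580; DTI 36.4% > 36%; LTV 56% ≤ 85% → does not qualify.
Option B: score 746 ≥ 700; DTI 36.4% ≤ 38%; LTV 56% ≤ 95%; reserves 12.7 ≥ 9 mo → qualifies.
Option C: score 746 ≥ 660; DTI 36.4% ≤ 38%; LTV 56% ≤ 110%; employment 42 ≥ 24 mo; reserves 12.7 ≥ 6 mo → qualifies.
Qualifying: Option B, Option C. Lowest rate is 5.41% → Option B.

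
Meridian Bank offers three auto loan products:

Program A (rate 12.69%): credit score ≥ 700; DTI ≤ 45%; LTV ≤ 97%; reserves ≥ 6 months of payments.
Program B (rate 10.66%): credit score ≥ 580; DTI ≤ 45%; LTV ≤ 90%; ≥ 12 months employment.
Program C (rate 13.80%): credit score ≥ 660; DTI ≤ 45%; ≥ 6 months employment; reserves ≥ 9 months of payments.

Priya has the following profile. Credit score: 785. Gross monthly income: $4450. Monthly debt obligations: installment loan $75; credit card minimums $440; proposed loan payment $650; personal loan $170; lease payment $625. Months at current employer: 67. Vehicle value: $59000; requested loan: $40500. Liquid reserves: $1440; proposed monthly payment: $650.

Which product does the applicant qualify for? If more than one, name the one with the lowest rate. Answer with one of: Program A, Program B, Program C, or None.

Program B

Total debts = (75 + 440 + 650 + 170 + 625) = 1,960; DTI = 1,960/4,450 = 44%.
LTV = 40,500/59,000 = 68.6%.
Reserves = 1,440/650 = 2.2 months.
Program A: score 785 ≥ 700; DTI 44% ≤ 45%; LTV 68.6% ≤ 97%; reserves 2.2 < 6 mo → does not qualify.
Program B: score 785 ≥ 580; DTI 44% ≤ 45%; LTV 68.6% ≤ 90%; employment 67 ≥ 12 mo → qualifies.
Program C: score 785 ≥ 660; DTI 44% ≤ 45%; employment 67 ≥ 6 mo; reserves 2.2 < 9 mo → does not qualify.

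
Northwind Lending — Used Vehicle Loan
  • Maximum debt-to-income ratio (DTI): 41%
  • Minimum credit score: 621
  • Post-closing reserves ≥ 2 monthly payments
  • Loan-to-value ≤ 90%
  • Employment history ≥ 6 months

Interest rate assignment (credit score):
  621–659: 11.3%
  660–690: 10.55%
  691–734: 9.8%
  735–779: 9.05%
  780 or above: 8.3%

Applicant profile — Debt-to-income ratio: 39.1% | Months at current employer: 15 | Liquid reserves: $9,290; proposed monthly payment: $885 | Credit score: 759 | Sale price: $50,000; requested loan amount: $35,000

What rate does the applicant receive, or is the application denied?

Credit score 759 ≥ 621 (meets minimum)
Loan-to-value = 35,000/50,000 = 70% — pass (90% max)
Employment 15 ≥ 6 months
Reserves = 9,290/885 = 10.5 months ≥ 2
DTI 39.1% is within the 41% limit
All requirements met. Score 759 falls in the 735–779 tier → 9.05%.

Approved at 9.05%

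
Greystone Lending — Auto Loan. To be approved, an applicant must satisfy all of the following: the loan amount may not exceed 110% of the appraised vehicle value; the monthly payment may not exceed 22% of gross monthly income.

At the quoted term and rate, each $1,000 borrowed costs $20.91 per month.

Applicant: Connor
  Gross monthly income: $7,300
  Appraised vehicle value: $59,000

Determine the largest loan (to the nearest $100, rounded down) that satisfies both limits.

Payment cap: 22% × $7,300 = $1,606/month.
At $20.91 per $1,000, that supports 1,606/20.91 × 1,000 ≈ $76,805 → $76,800.
LTV cap: 110% × $59,000 = $64,900 → $64,900.
Binding constraint: loan-to-value.

$64,900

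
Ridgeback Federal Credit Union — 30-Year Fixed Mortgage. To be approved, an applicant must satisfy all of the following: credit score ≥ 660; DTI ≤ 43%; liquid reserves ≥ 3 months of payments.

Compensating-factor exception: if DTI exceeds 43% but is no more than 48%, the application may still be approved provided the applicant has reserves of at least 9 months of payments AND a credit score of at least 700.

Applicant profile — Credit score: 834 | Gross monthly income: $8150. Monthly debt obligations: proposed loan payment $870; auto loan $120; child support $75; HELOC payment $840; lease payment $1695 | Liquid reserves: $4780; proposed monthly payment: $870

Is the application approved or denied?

Denied

Credit score 834 ≥ 660 (meets base)
Total debts = (870 + 120 + 75 + 840 + 1,695) = 3,600. DTI = 3,600/8,150 = 44.2% > 43% — standard DTI limit exceeded.
Liquid reserves cover 4,780/870 = 5.5 months — ≥ 3 required
44.2% falls in the override range (43%–48%), so the compensating-factor test applies.
Reserves 5.5 < 9 months; credit score 834 ≥ 700.
Compensating-factor requirement not fully met.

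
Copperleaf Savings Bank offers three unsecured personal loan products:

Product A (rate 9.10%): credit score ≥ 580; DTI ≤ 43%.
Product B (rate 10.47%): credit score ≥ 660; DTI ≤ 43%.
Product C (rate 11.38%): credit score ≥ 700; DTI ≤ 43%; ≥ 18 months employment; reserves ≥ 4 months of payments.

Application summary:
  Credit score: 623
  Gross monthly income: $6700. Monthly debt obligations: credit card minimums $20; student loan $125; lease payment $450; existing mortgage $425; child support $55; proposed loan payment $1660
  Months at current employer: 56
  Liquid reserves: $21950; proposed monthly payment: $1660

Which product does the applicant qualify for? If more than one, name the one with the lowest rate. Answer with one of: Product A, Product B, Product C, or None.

Product A

Total debts = (20 + 125 + 450 + 425 + 55 + 1,660) = 2,735; DTI = 2,735/6,700 = 40.8%.
Reserves = 21,950/1,660 = 13.2 months.
Product A: score 623 ≥ 580; DTI 40.8% ≤ 43% → qualifies.
Product B: score 623 < 660; DTI 40.8% ≤ 43% → does not qualify.
Product C: score 623 < 700; DTI 40.8% ≤ 43%; employment 56 ≥ 18 mo; reserves 13.2 ≥ 4 mo → does not qualify.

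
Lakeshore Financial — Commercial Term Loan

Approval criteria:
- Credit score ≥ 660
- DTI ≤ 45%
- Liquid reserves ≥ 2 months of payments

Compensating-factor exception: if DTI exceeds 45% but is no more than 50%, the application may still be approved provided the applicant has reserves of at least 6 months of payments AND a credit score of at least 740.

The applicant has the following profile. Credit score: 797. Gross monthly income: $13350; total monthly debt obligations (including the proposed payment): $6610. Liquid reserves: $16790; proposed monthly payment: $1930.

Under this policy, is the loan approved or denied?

Approved

Credit score 797 ≥ 660 (meets base)
DTI = 6,610/13,350 = 49.5% > 45% — standard DTI limit exceeded.
Reserves = 16,790/1,930 = 8.7 months ≥ 2
DTI 49.5% is within the 45%–50% exception band; checking compensating factors.
Override check — reserves: 8.7 mo (ok); score: 797 (ok).
Both compensating conditions met → exception applies.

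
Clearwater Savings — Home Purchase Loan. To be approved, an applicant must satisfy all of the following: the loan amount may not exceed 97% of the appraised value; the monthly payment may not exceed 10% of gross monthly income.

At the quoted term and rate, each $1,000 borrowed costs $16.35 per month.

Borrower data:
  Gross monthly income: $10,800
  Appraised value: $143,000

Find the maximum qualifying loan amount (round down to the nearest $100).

$66,000

Payment cap: 10% × $10,800 = $1,080/month.
At $16.35 per $1,000, that supports 1,080/16.35 × 1,000 ≈ $66,055 → $66,000.
LTV cap: 97% × $143,000 = $138,710 → $138,700.
Binding constraint: payment-to-income.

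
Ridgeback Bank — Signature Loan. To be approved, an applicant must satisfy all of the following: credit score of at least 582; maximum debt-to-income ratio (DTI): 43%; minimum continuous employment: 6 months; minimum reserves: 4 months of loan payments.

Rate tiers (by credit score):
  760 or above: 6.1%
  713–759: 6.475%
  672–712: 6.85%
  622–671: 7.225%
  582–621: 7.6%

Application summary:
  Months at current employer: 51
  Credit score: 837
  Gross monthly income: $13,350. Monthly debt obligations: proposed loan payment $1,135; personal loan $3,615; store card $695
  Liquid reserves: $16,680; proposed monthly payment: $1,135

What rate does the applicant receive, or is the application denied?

Credit score 837 ≥ 582 (meets minimum)
Reserves: 16,680 ÷ 1,135 = 14.7 months (meets 4-month minimum)
Employment 51 ≥ 6 months
Total monthly debts = (1,135 + 3,615 + 695) = 5,445. DTI = 5,445/13,350 = 40.8% ≤ 43%
All requirements met. Score 837 falls in the 760 or above tier → 6.1%.

Approved at 6.1%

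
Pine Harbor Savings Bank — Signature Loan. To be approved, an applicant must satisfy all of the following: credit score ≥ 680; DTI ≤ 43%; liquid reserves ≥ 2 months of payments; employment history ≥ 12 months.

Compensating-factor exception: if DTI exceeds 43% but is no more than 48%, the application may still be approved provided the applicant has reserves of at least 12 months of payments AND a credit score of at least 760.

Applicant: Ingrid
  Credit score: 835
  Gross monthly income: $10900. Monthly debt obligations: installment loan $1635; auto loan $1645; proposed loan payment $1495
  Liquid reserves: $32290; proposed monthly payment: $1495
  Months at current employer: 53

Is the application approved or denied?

Credit score 835 ≥ 680 (meets base)
Total debts = (1,635 + 1,645 + 1,495) = 4,775. DTI: 4,775 ÷ 10,900 = 43.8%, over the 43% base limit.
Reserves: 32,290 ÷ 1,495 = 21.6 months (meets 2-month minimum)
Employment 53 ≥ 12 months
43.8% falls in the override range (43%–48%), so the compensating-factor test applies.
Override check — reserves: 21.6 mo (ok); score: 835 (ok).
Both override conditions satisfied; DTI exception granted.

Approved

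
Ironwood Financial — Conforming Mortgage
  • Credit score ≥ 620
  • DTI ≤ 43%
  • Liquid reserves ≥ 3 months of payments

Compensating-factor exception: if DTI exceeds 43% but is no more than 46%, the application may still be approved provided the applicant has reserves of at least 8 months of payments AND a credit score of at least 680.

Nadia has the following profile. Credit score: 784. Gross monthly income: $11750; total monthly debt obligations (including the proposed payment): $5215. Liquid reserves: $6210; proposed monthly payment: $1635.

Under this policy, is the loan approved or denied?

Credit score 784 ≥ 620 (meets base)
DTI: 5,215 ÷ 11,750 = 44.4%, over the 43% base limit.
Reserves: 6,210 ÷ 1,635 = 3.8 months (meets 3-month minimum)
44.4% falls in the override range (43%–46%), so the compensating-factor test applies.
Override check — reserves: 3.8 mo (short of 8); score: 784 (ok).
Override conditions not both satisfied; exception does not apply.

Denied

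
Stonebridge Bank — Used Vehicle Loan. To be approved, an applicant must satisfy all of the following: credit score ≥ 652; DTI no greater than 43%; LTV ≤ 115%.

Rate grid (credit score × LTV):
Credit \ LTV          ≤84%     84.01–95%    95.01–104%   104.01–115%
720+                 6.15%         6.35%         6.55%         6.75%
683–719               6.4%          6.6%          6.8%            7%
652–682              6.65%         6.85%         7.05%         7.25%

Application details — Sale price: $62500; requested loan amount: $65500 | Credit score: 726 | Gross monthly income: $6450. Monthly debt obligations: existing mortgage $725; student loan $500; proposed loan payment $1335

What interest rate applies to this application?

6.75%

Credit score 726 ≥ 652; Total monthly debts = (725 + 500 + 1,335) = 2,560. DTI = 2,560/6,450 = 39.7% ≤ 43%
Loan-to-value = 65,500/62,500 = 104.8% — pass (115% max)
Credit 726 → row 720+; LTV 104.8% → column 104.01–115%. Grid cell → 6.75%.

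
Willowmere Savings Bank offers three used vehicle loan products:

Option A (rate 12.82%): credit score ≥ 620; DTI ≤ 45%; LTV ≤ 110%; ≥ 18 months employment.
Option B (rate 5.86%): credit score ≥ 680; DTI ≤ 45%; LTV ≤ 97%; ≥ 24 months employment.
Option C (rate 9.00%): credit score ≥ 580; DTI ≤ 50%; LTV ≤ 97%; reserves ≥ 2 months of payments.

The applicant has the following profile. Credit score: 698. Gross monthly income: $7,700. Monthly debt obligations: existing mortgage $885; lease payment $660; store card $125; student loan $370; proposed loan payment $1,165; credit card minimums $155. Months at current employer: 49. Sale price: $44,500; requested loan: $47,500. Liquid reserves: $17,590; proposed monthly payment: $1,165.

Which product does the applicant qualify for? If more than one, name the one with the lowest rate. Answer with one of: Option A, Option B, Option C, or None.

Total debts = (885 + 660 + 125 + 370 + 1,165 + 155) = 3,360; DTI = 3,360/7,700 = 43.6%.
LTV = 47,500/44,500 = 106.7%.
Reserves = 17,590/1,165 = 15.1 months.
Option A: score 698 ≥ 620; DTI 43.6% ≤ 45%; LTV 106.7% ≤ 110%; employment 49 ≥ 18 mo → qualifies.
Option B: score 698 ≥ 680; DTI 43.6% ≤ 45%; LTV 106.7% > 97%; employment 49 ≥ 24 mo → does not qualify.
Option C: score 698 ≥ 580; DTI 43.6% ≤ 50%; LTV 106.7% > 97%; reserves 15.1 ≥ 2 mo → does not qualify.

Option A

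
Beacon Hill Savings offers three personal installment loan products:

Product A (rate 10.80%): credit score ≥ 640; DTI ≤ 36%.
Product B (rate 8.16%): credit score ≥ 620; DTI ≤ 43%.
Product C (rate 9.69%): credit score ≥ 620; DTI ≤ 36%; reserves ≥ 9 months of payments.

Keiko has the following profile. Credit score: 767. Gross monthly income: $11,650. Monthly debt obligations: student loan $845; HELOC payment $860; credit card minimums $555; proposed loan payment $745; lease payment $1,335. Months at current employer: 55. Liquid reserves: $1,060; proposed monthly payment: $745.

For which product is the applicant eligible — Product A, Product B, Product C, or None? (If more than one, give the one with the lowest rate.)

Total debts = (845 + 860 + 555 + 745 + 1,335) = 4,340; DTI = 4,340/11,650 = 37.3%.
Reserves = 1,060/745 = 1.4 months.
Product A: score 767 ≥ 640; DTI 37.3% > 36% → does not qualify.
Product B: score 767 ≥ 620; DTI 37.3% ≤ 43% → qualifies.
Product C: score 767 ≥ 620; DTI 37.3% > 36%; reserves 1.4 < 9 mo → does not qualify.

Product B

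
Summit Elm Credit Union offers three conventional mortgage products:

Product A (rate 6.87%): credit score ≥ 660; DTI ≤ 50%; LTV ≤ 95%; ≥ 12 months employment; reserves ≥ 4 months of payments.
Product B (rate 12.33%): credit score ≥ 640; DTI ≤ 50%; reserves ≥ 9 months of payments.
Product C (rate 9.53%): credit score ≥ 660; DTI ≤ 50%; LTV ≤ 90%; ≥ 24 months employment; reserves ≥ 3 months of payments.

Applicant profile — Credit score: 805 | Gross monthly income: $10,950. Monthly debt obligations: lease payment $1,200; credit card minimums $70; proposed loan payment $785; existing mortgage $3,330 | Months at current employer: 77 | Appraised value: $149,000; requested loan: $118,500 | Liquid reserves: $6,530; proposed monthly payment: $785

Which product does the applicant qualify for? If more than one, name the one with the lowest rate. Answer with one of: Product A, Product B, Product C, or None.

Product A

Total debts = (1,200 + 70 + 785 + 3,330) = 5,385; DTI = 5,385/10,950 = 49.2%.
LTV = 118,500/149,000 = 79.5%.
Reserves = 6,530/785 = 8.3 months.
Product A: score 805 ≥ 660; DTI 49.2% ≤ 50%; LTV 79.5% ≤ 95%; employment 77 ≥ 12 mo; reserves 8.3 ≥ 4 mo → qualifies.
Product B: score 805 ≥ 640; DTI 49.2% ≤ 50%; reserves 8.3 < 9 mo → does not qualify.
Product C: score 805 ≥ 660; DTI 49.2% ≤ 50%; LTV 79.5% ≤ 90%; employment 77 ≥ 24 mo; reserves 8.3 ≥ 3 mo → qualifies.
Qualifying: Product A, Product C. Lowest rate is 6.87% → Product A.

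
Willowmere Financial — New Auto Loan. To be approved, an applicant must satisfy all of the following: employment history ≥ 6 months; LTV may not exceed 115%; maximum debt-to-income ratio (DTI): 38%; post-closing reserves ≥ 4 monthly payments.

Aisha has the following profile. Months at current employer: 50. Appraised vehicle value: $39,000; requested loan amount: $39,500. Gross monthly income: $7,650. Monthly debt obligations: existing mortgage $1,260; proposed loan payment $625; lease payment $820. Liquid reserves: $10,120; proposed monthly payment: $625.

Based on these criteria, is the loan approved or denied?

Employment 50 ≥ 6 months
Loan-to-value = 39,500/39,000 = 101.3% — pass (115% max)
Total monthly debts = (1,260 + 625 + 820) = 2,705. Debt-to-income = 2,705/7,650 = 35.4% — meets 38% limit
Liquid reserves cover 10,120/625 = 16.2 months — ≥ 4 required
All criteria satisfied.

Approved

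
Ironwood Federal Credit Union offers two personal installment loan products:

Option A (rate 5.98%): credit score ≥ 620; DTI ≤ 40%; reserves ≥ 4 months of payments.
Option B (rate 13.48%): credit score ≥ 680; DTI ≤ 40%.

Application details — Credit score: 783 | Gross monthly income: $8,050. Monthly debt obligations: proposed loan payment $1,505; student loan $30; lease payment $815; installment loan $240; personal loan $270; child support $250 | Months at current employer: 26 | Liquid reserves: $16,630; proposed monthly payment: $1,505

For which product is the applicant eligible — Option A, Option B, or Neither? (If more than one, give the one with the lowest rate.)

Total debts = (1,505 + 30 + 815 + 240 + 270 + 250) = 3,110; DTI = 3,110/8,050 = 38.6%.
Reserves = 16,630/1,505 = 11.0 months.
Option A: score 783 ≥ 620; DTI 38.6% ≤ 40%; reserves 11.0 ≥ 4 mo → qualifies.
Option B: score 783 ≥ 680; DTI 38.6% ≤ 40% → qualifies.
Qualifying: Option A, Option B. Lowest rate is 5.98% → Option A.

Option A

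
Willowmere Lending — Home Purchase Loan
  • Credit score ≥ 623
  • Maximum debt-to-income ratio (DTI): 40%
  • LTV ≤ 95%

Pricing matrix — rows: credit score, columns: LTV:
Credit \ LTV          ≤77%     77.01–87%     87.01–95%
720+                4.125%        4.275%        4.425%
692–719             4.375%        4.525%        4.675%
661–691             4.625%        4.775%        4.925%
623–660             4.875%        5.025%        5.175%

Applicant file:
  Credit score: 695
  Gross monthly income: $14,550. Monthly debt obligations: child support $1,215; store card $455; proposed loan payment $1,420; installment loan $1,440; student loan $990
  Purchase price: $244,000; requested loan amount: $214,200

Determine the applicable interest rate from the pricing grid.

4.675%

Credit score 695 ≥ 623; Total monthly debts = (1,215 + 455 + 1,420 + 1,440 + 990) = 5,520. Debt-to-income = 5,520/14,550 = 37.9% — meets 40% limit
LTV: 214,200 ÷ 244,000 = 87.8%, within 95% cap
Credit 695 → row 692–719; LTV 87.8% → column 87.01–95%. Grid cell → 4.675%.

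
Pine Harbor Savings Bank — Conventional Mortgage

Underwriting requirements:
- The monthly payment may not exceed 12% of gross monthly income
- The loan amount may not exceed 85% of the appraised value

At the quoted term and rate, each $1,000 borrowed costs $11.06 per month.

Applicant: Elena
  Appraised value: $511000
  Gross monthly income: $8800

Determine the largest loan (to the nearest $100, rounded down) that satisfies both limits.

$95,400

Payment cap: 12% × $8,800 = $1,056/month.
At $11.06 per $1,000, that supports 1,056/11.06 × 1,000 ≈ $95,479 → $95,400.
LTV cap: 85% × $511,000 = $434,350 → $434,300.
Binding constraint: payment-to-income.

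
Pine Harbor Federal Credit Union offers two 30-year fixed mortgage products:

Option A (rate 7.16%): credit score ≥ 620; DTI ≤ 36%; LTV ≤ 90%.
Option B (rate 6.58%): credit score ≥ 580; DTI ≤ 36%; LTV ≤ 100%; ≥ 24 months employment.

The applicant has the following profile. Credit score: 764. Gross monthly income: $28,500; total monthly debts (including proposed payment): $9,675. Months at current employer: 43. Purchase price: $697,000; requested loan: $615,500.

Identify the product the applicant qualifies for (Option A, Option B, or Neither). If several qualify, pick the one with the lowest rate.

DTI = 9,675/28,500 = 33.9%.
LTV = 615,500/697,000 = 88.3%.
Option A: score 764 ≥ 620; DTI 33.9% ≤ 36%; LTV 88.3% ≤ 90% → qualifies.
Option B: score 764 ≥ 580; DTI 33.9% ≤ 36%; LTV 88.3% ≤ 100%; employment 43 ≥ 24 mo → qualifies.
Qualifying: Option A, Option B. Lowest rate is 6.58% → Option B.

Option B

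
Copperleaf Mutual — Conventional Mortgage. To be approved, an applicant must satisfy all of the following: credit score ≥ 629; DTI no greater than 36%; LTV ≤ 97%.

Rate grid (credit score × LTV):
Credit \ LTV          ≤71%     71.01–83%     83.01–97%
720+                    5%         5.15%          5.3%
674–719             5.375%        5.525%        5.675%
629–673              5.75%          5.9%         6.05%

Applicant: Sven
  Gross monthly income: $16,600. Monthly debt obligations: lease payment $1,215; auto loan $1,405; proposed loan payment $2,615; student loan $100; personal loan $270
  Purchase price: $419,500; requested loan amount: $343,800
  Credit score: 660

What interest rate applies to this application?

5.9%

Credit score 660 ≥ 629; Total monthly debts = (1,215 + 1,405 + 2,615 + 100 + 270) = 5,605. DTI = 5,605/16,600 = 33.8% ≤ 36%
LTV = 343,800/419,500 = 82% ≤ 97%
Score 660 is in the 629–673 band; LTV 82% is in the 71.01–83% band → 5.9%.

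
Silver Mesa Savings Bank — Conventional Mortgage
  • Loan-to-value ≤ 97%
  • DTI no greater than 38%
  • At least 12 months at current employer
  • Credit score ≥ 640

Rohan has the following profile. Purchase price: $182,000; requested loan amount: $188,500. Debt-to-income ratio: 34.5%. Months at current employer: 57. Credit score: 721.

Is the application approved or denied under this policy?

LTV = 188,500/182,000 = 103.6% > 97%
DTI 34.5% ≤ 38%
Employment 57 ≥ 12 months
Credit score 721 ≥ 640 (meets)
Fails on LTV.

Denied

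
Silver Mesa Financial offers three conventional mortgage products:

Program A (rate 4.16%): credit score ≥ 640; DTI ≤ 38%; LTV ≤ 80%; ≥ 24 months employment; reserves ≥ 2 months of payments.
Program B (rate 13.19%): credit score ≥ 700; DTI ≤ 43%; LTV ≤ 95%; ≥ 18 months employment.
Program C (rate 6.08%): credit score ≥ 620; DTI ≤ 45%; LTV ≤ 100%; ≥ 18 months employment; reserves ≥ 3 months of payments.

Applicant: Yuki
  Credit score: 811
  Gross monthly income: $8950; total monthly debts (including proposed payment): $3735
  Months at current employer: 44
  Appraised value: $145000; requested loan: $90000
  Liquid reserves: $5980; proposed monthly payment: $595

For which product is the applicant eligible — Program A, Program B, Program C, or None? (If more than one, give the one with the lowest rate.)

Program C

DTI = 3,735/8,950 = 41.7%.
LTV = 90,000/145,000 = 62.1%.
Reserves = 5,980/595 = 10.1 months.
Program A: score 811 ≥ 640; DTI 41.7% > 38%; LTV 62.1% ≤ 80%; employment 44 ≥ 24 mo; reserves 10.1 ≥ 2 mo → does not qualify.
Program B: score 811 ≥ 700; DTI 41.7% ≤ 43%; LTV 62.1% ≤ 95%; employment 44 ≥ 18 mo → qualifies.
Program C: score 811 ≥ 620; DTI 41.7% ≤ 45%; LTV 62.1% ≤ 100%; employment 44 ≥ 18 mo; reserves 10.1 ≥ 3 mo → qualifies.
Qualifying: Program B, Program C. Lowest rate is 6.08% → Program C.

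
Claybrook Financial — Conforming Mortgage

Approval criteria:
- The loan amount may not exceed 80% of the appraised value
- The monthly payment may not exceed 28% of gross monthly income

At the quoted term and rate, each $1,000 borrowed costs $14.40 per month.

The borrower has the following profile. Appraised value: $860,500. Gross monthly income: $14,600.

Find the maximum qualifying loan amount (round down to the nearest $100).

Payment cap: 28% × $14,600 = $4,088/month.
At $14.40 per $1,000, that supports 4,088/14.40 × 1,000 ≈ $283,888 → $283,800.
LTV cap: 80% × $860,500 = $688,400 → $688,400.
Binding constraint: payment-to-income.

$283,800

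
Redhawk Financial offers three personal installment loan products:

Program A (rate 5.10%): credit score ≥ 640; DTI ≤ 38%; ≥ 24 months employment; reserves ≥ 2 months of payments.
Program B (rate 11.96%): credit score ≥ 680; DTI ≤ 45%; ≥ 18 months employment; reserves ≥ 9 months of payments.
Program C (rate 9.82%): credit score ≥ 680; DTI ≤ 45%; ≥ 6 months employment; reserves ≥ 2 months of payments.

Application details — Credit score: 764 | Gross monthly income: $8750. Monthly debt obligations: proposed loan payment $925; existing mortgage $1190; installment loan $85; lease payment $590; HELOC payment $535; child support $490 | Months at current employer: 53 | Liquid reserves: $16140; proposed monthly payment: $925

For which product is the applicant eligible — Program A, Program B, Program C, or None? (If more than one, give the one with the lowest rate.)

Program C

Total debts = (925 + 1,190 + 85 + 590 + 535 + 490) = 3,815; DTI = 3,815/8,750 = 43.6%.
Reserves = 16,140/925 = 17.4 months.
Program A: score 764 ≥ 640; DTI 43.6% > 38%; employment 53 ≥ 24 mo; reserves 17.4 ≥ 2 mo → does not qualify.
Program B: score 764 ≥ 680; DTI 43.6% ≤ 45%; employment 53 ≥ 18 mo; reserves 17.4 ≥ 9 mo → qualifies.
Program C: score 764 ≥ 680; DTI 43.6% ≤ 45%; employment 53 ≥ 6 mo; reserves 17.4 ≥ 2 mo → qualifies.
Qualifying: Program B, Program C. Lowest rate is 9.82% → Program C.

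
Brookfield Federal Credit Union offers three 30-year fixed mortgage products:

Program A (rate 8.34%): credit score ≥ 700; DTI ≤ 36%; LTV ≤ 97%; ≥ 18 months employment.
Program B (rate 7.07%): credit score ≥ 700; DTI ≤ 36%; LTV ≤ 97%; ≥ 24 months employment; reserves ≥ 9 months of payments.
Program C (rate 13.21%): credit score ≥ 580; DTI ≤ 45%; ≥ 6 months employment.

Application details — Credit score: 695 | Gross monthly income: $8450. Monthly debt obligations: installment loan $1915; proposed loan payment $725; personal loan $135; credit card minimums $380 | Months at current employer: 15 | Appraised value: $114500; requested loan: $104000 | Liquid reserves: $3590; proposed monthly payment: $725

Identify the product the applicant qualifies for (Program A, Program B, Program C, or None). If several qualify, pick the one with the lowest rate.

Total debts = (1,915 + 725 + 135 + 380) = 3,155; DTI = 3,155/8,450 = 37.3%.
LTV = 104,000/114,500 = 90.8%.
Reserves = 3,590/725 = 5.0 months.
Program A: score 695 < 700; DTI 37.3% > 36%; LTV 90.8% ≤ 97%; employment 15 < 18 mo → does not qualify.
Program B: score 695 < 700; DTI 37.3% > 36%; LTV 90.8% ≤ 97%; employment 15 < 24 mo; reserves 5.0 < 9 mo → does not qualify.
Program C: score 695 ≥ 580; DTI 37.3% ≤ 45%; employment 15 ≥ 6 mo → qualifies.

Program C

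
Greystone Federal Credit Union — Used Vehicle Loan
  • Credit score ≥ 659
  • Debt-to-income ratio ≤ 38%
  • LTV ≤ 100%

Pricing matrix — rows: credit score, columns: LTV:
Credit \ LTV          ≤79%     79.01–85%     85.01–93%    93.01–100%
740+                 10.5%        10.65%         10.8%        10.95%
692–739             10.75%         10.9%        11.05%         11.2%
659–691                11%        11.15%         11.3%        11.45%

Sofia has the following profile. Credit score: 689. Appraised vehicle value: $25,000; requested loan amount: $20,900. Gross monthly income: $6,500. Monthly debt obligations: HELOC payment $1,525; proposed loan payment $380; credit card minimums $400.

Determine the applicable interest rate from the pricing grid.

Credit score 689 ≥ 659; Total monthly debts = (1,525 + 380 + 400) = 2,305. DTI = 2,305/6,500 = 35.5% ≤ 38%
LTV = 20,900/25,000 = 83.6% ≤ 100%
Credit 689 → row 659–691; LTV 83.6% → column 79.01–85%. Grid cell → 11.15%.

11.15%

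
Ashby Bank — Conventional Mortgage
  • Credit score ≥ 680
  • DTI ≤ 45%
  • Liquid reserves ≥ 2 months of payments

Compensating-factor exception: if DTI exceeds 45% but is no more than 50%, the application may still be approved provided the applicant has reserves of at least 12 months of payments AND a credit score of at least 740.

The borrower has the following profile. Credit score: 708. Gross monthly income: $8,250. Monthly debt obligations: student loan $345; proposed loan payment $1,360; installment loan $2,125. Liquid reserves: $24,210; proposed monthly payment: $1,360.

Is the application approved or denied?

Credit score 708 ≥ 680 (meets base)
Total debts = (345 + 1,360 + 2,125) = 3,830. DTI = 3,830/8,250 = 46.4% > 45% — standard DTI limit exceeded.
Reserves = 24,210/1,360 = 17.8 months ≥ 2
DTI 46.4% is within the 45%–50% exception band; checking compensating factors.
Override check — reserves: 17.8 mo (ok); score: 708 (below 740).
Compensating-factor requirement not fully met.

Denied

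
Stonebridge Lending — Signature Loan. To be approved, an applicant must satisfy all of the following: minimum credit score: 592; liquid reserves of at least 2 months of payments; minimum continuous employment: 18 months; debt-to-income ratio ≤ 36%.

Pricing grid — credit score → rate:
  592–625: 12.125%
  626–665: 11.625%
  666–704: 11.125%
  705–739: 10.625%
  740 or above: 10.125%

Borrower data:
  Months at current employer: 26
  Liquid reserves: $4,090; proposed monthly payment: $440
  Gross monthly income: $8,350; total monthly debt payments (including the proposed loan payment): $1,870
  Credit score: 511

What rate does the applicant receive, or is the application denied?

Denied

Credit score 511 < 592 (below minimum)
Liquid reserves cover 4,090/440 = 9.3 months — ≥ 2 required
Debt-to-income = 1,870/8,350 = 22.4% — meets 36% limit
Employment 26 ≥ 18 months
Not all requirements met → denied.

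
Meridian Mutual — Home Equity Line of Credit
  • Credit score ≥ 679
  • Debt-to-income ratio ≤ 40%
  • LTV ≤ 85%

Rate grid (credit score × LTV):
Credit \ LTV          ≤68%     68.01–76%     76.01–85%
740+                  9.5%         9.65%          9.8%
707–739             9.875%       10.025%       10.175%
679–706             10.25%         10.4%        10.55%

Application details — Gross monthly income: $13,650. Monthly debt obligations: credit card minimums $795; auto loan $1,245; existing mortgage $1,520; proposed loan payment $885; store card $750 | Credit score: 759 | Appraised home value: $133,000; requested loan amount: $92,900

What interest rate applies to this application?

Credit score 759 ≥ 679; Total monthly debts = (795 + 1,245 + 1,520 + 885 + 750) = 5,195. DTI = 5,195/13,650 = 38.1% ≤ 40%
LTV = 92,900/133,000 = 69.8% ≤ 85%
Score 759 is in the 740+ band; LTV 69.8% is in the 68.01–76% band → 9.65%.

9.65%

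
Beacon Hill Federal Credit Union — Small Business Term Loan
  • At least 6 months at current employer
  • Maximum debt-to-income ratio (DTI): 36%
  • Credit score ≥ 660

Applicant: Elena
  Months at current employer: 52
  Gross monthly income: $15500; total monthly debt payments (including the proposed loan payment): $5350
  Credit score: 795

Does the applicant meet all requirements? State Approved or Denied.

Employment 52 ≥ 6 months
Debt-to-income = 5,350/15,500 = 34.5% — meets 36% limit
Credit score 795 ≥ 660 (meets)
All criteria satisfied.

Approved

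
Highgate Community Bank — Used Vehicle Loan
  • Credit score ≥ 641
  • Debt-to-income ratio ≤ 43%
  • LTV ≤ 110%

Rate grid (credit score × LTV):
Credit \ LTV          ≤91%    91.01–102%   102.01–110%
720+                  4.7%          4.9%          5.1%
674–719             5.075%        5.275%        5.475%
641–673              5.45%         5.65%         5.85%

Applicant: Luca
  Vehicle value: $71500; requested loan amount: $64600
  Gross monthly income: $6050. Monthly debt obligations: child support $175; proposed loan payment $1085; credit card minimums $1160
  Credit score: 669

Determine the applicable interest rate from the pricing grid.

Credit score 669 ≥ 641; Total monthly debts = (175 + 1,085 + 1,160) = 2,420. DTI: 2,420 ÷ 6,050 = 40%, within the 43% cap
LTV = 64,600/71,500 = 90.3% ≤ 110%
Credit 669 → row 641–673; LTV 90.3% → column ≤91%. Grid cell → 5.45%.

5.45%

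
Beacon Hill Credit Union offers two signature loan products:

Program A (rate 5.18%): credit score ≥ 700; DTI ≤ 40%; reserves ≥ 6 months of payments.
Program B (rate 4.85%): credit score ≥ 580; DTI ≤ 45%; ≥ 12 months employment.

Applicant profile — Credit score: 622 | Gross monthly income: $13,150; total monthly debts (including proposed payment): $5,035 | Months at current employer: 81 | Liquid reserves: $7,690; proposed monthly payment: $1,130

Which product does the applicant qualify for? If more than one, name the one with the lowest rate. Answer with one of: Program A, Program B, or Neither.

DTI = 5,035/13,150 = 38.3%.
Reserves = 7,690/1,130 = 6.8 months.
Program A: score 622 < 700; DTI 38.3% ≤ 40%; reserves 6.8 ≥ 6 mo → does not qualify.
Program B: score 622 ≥ 580; DTI 38.3% ≤ 45%; employment 81 ≥ 12 mo → qualifies.

Program B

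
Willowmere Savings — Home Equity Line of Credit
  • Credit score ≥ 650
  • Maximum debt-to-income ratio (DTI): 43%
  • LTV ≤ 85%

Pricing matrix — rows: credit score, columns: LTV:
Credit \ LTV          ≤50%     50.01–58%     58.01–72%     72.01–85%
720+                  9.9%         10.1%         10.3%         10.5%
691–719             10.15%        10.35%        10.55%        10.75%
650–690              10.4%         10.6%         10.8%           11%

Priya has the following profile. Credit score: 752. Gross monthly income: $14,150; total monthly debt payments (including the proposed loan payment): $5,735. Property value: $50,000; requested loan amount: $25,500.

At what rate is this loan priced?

10.1%

Credit score 752 ≥ 650; DTI = 5,735/14,150 = 40.5% ≤ 43%
Loan-to-value = 25,500/50,000 = 51% — pass (85% max)
Credit 752 → row 720+; LTV 51% → column 50.01–58%. Grid cell → 10.1%.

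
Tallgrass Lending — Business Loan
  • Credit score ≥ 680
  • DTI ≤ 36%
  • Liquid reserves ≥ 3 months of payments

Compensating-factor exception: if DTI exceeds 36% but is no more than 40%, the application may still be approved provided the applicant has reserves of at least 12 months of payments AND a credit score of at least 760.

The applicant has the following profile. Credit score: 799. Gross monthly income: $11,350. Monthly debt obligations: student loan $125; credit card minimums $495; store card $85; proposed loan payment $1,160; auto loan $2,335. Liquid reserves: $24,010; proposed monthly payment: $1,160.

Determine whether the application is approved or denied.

Approved

Credit score 799 ≥ 680 (meets base)
Total debts = (125 + 495 + 85 + 1,160 + 2,335) = 4,200. DTI = 4,200/11,350 = 37% > 36% — standard DTI limit exceeded.
Liquid reserves cover 24,010/1,160 = 20.7 months — ≥ 3 required
37% falls in the override range (36%–40%), so the compensating-factor test applies.
Reserves 20.7 ≥ 12 months; credit score 799 ≥ 760.
Both compensating conditions met → exception applies.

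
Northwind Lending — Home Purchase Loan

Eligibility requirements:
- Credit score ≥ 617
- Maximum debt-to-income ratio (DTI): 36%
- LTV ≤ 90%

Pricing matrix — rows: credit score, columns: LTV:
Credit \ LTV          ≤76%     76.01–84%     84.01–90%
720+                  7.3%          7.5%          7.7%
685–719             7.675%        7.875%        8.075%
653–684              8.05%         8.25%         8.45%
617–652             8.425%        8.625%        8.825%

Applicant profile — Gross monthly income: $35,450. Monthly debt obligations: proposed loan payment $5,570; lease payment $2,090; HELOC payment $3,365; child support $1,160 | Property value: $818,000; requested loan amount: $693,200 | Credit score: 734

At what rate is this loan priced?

7.7%

Credit score 734 ≥ 617; Total monthly debts = (5,570 + 2,090 + 3,365 + 1,160) = 12,185. Debt-to-income = 12,185/35,450 = 34.4% — meets 36% limit
Loan-to-value = 693,200/818,000 = 84.7% — pass (90% max)
Score 734 is in the 720+ band; LTV 84.7% is in the 84.01–90% band → 7.7%.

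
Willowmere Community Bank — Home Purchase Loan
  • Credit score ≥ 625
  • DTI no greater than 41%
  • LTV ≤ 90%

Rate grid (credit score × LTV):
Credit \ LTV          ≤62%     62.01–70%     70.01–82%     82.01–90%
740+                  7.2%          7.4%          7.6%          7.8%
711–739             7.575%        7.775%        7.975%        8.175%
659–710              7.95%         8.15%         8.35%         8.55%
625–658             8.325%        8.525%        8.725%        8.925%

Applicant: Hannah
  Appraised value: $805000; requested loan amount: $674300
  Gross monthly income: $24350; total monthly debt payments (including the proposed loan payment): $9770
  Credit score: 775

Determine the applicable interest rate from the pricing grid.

Credit score 775 ≥ 625; DTI: 9,770 ÷ 24,350 = 40.1%, within the 41% cap
LTV: 674,300 ÷ 805,000 = 83.8%, within 90% cap
Credit 775 → row 740+; LTV 83.8% → column 82.01–90%. Grid cell → 7.8%.

7.8%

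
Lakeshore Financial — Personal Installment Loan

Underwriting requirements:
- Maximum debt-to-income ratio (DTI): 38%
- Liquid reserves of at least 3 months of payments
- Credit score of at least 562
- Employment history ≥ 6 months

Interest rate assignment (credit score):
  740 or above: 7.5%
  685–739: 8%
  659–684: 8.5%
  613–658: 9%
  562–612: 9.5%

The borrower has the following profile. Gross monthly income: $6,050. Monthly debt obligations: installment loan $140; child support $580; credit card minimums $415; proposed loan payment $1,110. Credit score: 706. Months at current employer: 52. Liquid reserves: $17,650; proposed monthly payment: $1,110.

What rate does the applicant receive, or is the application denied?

Approved at 8%

Credit score 706 ≥ 562 (meets minimum)
Employment 52 ≥ 6 months
Reserves = 17,650/1,110 = 15.9 months ≥ 3
Total monthly debts = (140 + 580 + 415 + 1,110) = 2,245. Debt-to-income = 2,245/6,050 = 37.1% — meets 38% limit
All requirements met. Score 706 falls in the 685–739 tier → 8%.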